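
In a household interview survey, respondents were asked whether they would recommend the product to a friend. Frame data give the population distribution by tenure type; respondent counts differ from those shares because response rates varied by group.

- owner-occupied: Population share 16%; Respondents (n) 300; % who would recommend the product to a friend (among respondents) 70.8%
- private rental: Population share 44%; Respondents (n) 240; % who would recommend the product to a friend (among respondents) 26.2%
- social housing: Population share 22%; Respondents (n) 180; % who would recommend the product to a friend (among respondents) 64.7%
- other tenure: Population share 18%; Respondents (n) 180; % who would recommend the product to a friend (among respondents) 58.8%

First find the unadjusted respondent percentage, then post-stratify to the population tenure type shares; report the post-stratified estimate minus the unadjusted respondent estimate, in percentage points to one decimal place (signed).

-7.6 percentage points

Naive respondent-only estimate (weights = respondent counts):
  (300/900)×70.8 + (240/900)×26.2 + (180/900)×64.7 + (180/900)×58.8 = 55.2867%
Post-stratifying to population shares instead:
  0.16×70.8 + 0.44×26.2 + 0.22×64.7 + 0.18×58.8 = 47.674%
Difference = 47.674 − 55.2867 = -7.6127 pp.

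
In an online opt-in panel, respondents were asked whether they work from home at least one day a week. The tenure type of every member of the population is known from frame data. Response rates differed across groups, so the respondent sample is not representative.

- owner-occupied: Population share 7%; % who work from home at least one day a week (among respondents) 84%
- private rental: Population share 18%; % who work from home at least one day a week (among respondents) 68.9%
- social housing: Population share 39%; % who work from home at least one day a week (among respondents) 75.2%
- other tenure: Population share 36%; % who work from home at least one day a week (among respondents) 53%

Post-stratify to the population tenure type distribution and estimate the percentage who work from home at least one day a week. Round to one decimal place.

66.7%

Each cell contributes population-share × respondent value:
  owner-occupied: 0.07 × 84 = 5.88
  private rental: 0.18 × 68.9 = 12.402
  social housing: 0.39 × 75.2 = 29.328
  other tenure: 0.36 × 53 = 19.08
Post-stratified estimate = 66.69 → 66.7%.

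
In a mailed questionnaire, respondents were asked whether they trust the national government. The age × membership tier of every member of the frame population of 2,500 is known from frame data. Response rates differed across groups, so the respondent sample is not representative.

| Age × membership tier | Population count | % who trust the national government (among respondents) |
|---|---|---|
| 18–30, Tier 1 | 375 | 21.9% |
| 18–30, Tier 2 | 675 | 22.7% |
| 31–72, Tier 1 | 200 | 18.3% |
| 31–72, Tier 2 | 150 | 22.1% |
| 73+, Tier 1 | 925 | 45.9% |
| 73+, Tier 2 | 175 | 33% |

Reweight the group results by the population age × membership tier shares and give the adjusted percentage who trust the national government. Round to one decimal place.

Post-stratification weights by population share, not respondent share:
  18–30, Tier 1: (375/2,500) × 21.9 = 3.285
  18–30, Tier 2: (675/2,500) × 22.7 = 6.129
  31–72, Tier 1: (200/2,500) × 18.3 = 1.464
  31–72, Tier 2: (150/2,500) × 22.1 = 1.326
  73+, Tier 1: (925/2,500) × 45.9 = 16.983
  73+, Tier 2: (175/2,500) × 33 = 2.31
Post-stratified estimate = 31.497 → 31.5%.

31.5%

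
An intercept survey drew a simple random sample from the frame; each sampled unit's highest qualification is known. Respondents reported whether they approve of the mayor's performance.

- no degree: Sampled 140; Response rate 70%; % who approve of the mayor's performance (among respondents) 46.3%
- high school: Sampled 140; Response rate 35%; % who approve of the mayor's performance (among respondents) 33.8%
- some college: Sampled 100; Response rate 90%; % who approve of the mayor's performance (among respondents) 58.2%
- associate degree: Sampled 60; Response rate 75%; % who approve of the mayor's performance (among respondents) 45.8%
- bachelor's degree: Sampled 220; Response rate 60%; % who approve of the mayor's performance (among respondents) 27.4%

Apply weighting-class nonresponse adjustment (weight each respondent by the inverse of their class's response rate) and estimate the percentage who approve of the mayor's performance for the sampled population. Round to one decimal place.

39.1%

Inverse-response-rate weighting restores each class to its sampled count, so class totals weight by n_sampled:
  no degree: 140 × 46.3 = 6482
  high school: 140 × 33.8 = 4732
  some college: 100 × 58.2 = 5820
  associate degree: 60 × 45.8 = 2748
  bachelor's degree: 220 × 27.4 = 6028
Adjusted estimate = 25,810 / 660 = 39.1061 → 39.1%.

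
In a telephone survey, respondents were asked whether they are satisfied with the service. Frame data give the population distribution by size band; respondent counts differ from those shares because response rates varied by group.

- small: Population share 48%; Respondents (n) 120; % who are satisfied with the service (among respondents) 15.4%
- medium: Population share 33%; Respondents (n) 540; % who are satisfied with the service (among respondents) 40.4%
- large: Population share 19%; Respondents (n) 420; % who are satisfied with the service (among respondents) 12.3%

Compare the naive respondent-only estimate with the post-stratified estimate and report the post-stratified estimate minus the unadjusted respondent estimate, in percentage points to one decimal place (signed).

Naive respondent-only estimate (weights = respondent counts):
  (120/1080)×15.4 + (540/1080)×40.4 + (420/1080)×12.3 = 26.6944%
Post-stratifying to population shares instead:
  0.48×15.4 + 0.33×40.4 + 0.19×12.3 = 23.061%
Difference = 23.061 − 26.6944 = -3.6334 pp.

-3.6 percentage points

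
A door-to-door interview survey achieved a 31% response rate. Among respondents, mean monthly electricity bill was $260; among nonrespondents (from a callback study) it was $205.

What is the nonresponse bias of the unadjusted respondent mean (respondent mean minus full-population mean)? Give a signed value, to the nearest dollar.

+$38

Nonresponse fraction = 1 − 0.31 = 0.69.
Bias = (nonresponse fraction) × (respondent mean − nonrespondent mean)
     = 0.69 × (260 − 205) = 0.69 × 55 = 37.95.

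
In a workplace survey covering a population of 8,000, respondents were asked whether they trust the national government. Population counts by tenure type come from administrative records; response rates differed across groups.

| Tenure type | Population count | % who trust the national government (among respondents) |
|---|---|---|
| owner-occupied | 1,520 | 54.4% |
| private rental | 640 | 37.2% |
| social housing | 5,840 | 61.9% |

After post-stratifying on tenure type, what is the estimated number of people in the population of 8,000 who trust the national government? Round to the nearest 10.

4,680

Apply each group's respondent rate to its population count:
  owner-occupied: 1,520 × 54.4% = 826.88
  private rental: 640 × 37.2% = 238.08
  social housing: 5,840 × 61.9% = 3614.96
Estimated total = 4679.92 → 4,680.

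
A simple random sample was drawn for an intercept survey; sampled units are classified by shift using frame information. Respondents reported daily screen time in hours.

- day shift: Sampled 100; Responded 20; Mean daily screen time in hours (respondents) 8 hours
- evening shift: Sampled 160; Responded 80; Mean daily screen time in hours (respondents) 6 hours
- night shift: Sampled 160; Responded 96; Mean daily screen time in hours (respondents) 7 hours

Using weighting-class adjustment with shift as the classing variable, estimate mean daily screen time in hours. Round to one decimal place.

Response rates by class: day shift 20/100 = 20%, evening shift 80/160 = 50%, night shift 96/160 = 60%.
Inverse-response-rate weighting restores each class to its sampled count, so class totals weight by n_sampled:
  day shift: 100 × 8 = 800
  evening shift: 160 × 6 = 960
  night shift: 160 × 7 = 1120
Adjusted estimate = 2880 / 420 = 6.85714 → 6.9.

6.9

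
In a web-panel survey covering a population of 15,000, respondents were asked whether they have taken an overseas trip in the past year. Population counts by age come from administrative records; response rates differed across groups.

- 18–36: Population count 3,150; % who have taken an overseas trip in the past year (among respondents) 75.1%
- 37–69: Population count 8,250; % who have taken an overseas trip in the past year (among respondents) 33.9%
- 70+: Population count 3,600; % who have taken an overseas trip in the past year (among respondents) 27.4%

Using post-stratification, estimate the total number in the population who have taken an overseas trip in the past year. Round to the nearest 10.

Each cell contributes its population count × the respondent rate:
  18–36: 3,150 × 75.1% = 2365.65
  37–69: 8,250 × 33.9% = 2796.75
  70+: 3,600 × 27.4% = 986.4
Estimated total = 6148.8 → 6,150.

6,150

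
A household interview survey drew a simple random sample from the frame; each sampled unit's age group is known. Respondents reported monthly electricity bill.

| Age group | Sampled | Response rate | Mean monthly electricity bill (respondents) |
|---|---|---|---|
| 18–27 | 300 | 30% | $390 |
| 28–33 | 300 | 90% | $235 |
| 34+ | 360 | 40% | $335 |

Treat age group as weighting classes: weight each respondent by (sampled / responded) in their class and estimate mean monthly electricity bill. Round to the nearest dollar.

$321

With weight = n_sampled/n_responded per class, the weighted class total is n_sampled:
  18–27: 300 × 390 = 117,000
  28–33: 300 × 235 = 70,500
  34+: 360 × 335 = 120,600
Adjusted estimate = 308,100 / 960 = 320.938 → $321.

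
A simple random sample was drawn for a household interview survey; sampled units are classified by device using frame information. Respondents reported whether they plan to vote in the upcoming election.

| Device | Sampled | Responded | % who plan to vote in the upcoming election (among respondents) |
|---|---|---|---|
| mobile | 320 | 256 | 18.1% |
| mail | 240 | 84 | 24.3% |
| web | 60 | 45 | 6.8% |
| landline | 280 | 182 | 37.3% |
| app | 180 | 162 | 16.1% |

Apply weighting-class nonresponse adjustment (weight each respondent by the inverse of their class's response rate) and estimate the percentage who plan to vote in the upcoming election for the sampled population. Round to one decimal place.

Response rates by class: mobile 256/320 = 80%, mail 84/240 = 35%, web 45/60 = 75%, landline 182/280 = 65%, app 162/180 = 90%.
With weight = n_sampled/n_responded per class, the weighted class total is n_sampled:
  mobile: 320 × 18.1 = 5792
  mail: 240 × 24.3 = 5832
  web: 60 × 6.8 = 408
  landline: 280 × 37.3 = 10,444
  app: 180 × 16.1 = 2898
Adjusted estimate = 25,374 / 1,080 = 23.4944 → 23.5%.

23.5%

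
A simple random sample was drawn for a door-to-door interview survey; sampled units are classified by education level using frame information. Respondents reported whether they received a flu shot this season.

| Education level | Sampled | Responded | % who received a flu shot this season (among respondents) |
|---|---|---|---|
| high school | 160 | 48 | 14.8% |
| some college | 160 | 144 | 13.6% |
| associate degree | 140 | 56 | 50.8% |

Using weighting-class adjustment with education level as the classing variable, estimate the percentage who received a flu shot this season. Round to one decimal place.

25.3%

Response rates by class: high school 48/160 = 30%, some college 144/160 = 90%, associate degree 56/140 = 40%.
Weighting each respondent by the inverse class response rate inflates each class back to its sampled size, so the class weight is n_sampled:
  high school: 160 × 14.8 = 2368
  some college: 160 × 13.6 = 2176
  associate degree: 140 × 50.8 = 7112
Adjusted estimate = 11,656 / 460 = 25.3391 → 25.3%.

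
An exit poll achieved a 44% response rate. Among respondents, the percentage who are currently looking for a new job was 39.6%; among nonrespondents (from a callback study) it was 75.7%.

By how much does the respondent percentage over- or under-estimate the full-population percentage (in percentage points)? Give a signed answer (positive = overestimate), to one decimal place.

Nonresponse fraction = 1 − 0.44 = 0.56.
Bias = (nonresponse fraction) × (respondent percentage − nonrespondent percentage)
     = 0.56 × (39.6 − 75.7) = 0.56 × -36.1 = -20.216.

-20.2 percentage points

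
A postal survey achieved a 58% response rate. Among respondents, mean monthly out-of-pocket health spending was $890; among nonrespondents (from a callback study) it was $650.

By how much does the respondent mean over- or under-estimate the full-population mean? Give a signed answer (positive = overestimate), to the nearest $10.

+$100

Nonresponse fraction = 1 − 0.58 = 0.42.
Bias = (nonresponse fraction) × (respondent mean − nonrespondent mean)
     = 0.42 × (890 − 650) = 0.42 × 240 = 100.8.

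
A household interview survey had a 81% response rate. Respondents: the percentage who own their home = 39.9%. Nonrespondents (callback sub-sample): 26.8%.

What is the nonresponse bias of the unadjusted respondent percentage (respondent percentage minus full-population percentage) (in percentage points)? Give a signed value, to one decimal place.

+2.5 percentage points

Nonresponse fraction = 1 − 0.81 = 0.19.
Bias = (nonresponse fraction) × (respondent percentage − nonrespondent percentage)
     = 0.19 × (39.9 − 26.8) = 0.19 × 13.1 = 2.489.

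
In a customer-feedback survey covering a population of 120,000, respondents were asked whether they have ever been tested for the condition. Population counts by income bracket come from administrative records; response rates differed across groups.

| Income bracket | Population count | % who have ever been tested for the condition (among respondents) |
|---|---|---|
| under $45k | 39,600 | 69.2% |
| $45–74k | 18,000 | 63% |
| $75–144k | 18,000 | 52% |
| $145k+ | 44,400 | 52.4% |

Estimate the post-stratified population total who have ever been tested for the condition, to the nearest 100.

71,400

Each cell contributes its population count × the respondent rate:
  under $45k: 39,600 × 69.2% = 27403.2
  $45–74k: 18,000 × 63% = 11,340
  $75–144k: 18,000 × 52% = 9360
  $145k+: 44,400 × 52.4% = 23265.6
Estimated total = 71368.8 → 71,400.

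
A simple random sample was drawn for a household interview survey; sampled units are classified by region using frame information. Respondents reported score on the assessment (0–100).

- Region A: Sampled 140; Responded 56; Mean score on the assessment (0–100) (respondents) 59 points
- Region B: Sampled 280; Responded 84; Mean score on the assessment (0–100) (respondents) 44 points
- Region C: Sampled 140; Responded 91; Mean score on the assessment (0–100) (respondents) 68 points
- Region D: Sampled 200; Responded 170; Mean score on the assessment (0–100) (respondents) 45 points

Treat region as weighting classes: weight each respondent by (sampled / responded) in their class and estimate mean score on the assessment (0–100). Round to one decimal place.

51.4

Class response rates: Region A 56/140 = 40%, Region B 84/280 = 30%, Region C 91/140 = 65%, Region D 170/200 = 85%.
Each respondent's weight = sampled/responded in their class; summing within a class gives n_sampled, so:
  Region A: 140 × 59 = 8260
  Region B: 280 × 44 = 12,320
  Region C: 140 × 68 = 9520
  Region D: 200 × 45 = 9000
Adjusted estimate = 39,100 / 760 = 51.4474 → 51.4.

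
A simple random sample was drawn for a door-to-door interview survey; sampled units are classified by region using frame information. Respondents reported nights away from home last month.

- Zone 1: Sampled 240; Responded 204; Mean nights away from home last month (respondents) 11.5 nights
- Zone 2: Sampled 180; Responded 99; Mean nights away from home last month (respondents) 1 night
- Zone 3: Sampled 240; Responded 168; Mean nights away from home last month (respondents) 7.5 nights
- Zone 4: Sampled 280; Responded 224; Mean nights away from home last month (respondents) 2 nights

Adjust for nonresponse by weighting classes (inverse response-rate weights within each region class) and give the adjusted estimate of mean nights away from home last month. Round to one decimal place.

Response rates by class: Zone 1 204/240 = 85%, Zone 2 99/180 = 55%, Zone 3 168/240 = 70%, Zone 4 224/280 = 80%.
Each respondent's weight = sampled/responded in their class; summing within a class gives n_sampled, so:
  Zone 1: 240 × 11.5 = 2760
  Zone 2: 180 × 1 = 180
  Zone 3: 240 × 7.5 = 1800
  Zone 4: 280 × 2 = 560
Adjusted estimate = 5300 / 940 = 5.6383 → 5.6.

5.6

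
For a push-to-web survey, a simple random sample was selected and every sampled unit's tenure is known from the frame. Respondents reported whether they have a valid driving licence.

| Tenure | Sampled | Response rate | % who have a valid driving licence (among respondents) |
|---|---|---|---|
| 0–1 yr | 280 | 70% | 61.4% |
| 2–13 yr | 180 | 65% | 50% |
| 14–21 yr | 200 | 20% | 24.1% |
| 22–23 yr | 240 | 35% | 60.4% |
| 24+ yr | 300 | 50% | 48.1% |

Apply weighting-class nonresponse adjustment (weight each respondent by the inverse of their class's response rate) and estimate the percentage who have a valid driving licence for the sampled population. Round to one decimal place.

Weighting each respondent by the inverse class response rate inflates each class back to its sampled size, so the class weight is n_sampled:
  0–1 yr: 280 × 61.4 = 17,192
  2–13 yr: 180 × 50 = 9000
  14–21 yr: 200 × 24.1 = 4820
  22–23 yr: 240 × 60.4 = 14,496
  24+ yr: 300 × 48.1 = 14,430
Adjusted estimate = 59,938 / 1,200 = 49.9483 → 49.9%.

49.9%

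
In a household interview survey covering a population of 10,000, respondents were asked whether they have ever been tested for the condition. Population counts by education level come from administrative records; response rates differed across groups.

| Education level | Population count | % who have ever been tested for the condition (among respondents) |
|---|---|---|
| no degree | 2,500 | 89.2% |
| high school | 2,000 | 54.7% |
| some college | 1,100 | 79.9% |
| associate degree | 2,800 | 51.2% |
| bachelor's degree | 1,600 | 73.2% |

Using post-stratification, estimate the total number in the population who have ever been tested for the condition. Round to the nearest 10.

6,810

Each cell contributes its population count × the respondent rate:
  no degree: 2,500 × 89.2% = 2230
  high school: 2,000 × 54.7% = 1094
  some college: 1,100 × 79.9% = 878.9
  associate degree: 2,800 × 51.2% = 1433.6
  bachelor's degree: 1,600 × 73.2% = 1171.2
Estimated total = 6807.7 → 6,810.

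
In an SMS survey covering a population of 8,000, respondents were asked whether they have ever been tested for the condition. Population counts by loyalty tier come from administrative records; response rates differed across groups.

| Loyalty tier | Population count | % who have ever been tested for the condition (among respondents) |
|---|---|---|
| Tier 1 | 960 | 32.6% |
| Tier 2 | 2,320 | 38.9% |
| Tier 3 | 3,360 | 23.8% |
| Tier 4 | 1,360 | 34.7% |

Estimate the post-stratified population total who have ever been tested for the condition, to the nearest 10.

2,490

Estimated count per cell = population count × respondent percentage:
  Tier 1: 960 × 32.6% = 312.96
  Tier 2: 2,320 × 38.9% = 902.48
  Tier 3: 3,360 × 23.8% = 799.68
  Tier 4: 1,360 × 34.7% = 471.92
Estimated total = 2487.04 → 2,490.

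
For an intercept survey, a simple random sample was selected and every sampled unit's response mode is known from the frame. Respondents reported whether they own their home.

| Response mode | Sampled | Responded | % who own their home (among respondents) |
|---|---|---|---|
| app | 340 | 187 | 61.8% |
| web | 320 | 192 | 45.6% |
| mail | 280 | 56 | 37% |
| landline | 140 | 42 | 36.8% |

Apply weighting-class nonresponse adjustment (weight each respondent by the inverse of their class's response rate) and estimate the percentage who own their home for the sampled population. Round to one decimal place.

Class response rates: app 187/340 = 55%, web 192/320 = 60%, mail 56/280 = 20%, landline 42/140 = 30%.
Each respondent's weight = sampled/responded in their class; summing within a class gives n_sampled, so:
  app: 340 × 61.8 = 21,012
  web: 320 × 45.6 = 14,592
  mail: 280 × 37 = 10,360
  landline: 140 × 36.8 = 5152
Adjusted estimate = 51,116 / 1,080 = 47.3296 → 47.3%.

47.3%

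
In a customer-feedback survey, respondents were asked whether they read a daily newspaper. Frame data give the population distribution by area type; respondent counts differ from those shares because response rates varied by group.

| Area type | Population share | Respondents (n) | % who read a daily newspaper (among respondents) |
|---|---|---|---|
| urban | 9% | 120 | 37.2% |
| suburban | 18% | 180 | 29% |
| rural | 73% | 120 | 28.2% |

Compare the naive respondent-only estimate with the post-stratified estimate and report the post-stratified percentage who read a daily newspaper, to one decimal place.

29.2%

Without adjustment, the pooled respondent share is:
  (120/420)×37.2 + (180/420)×29 + (120/420)×28.2 = 31.1143%
Post-stratifying to population shares instead:
  0.09×37.2 + 0.18×29 + 0.73×28.2 = 29.154%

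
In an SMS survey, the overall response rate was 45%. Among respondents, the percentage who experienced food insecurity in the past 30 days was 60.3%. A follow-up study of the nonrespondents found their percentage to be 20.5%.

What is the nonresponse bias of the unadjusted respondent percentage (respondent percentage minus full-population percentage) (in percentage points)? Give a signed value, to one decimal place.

Nonresponse fraction = 1 − 0.45 = 0.55.
Bias = (nonresponse fraction) × (respondent percentage − nonrespondent percentage)
     = 0.55 × (60.3 − 20.5) = 0.55 × 39.8 = 21.89.

+21.9 percentage points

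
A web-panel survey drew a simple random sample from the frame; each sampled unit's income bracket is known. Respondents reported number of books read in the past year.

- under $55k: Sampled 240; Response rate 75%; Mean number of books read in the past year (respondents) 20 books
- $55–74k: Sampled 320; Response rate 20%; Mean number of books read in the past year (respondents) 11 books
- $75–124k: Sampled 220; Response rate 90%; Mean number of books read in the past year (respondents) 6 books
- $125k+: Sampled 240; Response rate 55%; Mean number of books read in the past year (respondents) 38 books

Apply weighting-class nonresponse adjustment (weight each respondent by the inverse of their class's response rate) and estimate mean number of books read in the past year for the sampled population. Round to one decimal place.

18.4

Each respondent's weight = sampled/responded in their class; summing within a class gives n_sampled, so:
  under $55k: 240 × 20 = 4800
  $55–74k: 320 × 11 = 3520
  $75–124k: 220 × 6 = 1320
  $125k+: 240 × 38 = 9120
Adjusted estimate = 18,760 / 1,020 = 18.3922 → 18.4.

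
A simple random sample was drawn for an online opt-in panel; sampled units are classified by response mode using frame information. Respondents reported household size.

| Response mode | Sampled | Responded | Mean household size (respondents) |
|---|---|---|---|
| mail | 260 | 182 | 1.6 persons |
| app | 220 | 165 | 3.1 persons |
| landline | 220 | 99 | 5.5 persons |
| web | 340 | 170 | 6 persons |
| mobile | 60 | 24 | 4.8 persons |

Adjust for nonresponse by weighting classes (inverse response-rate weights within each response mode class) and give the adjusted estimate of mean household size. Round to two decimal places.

4.21

Class response rates: mail 182/260 = 70%, app 165/220 = 75%, landline 99/220 = 45%, web 170/340 = 50%, mobile 24/60 = 40%.
Inverse-response-rate weighting restores each class to its sampled count, so class totals weight by n_sampled:
  mail: 260 × 1.6 = 416
  app: 220 × 3.1 = 682
  landline: 220 × 5.5 = 1210
  web: 340 × 6 = 2040
  mobile: 60 × 4.8 = 288
Adjusted estimate = 4636 / 1,100 = 4.21455 → 4.21.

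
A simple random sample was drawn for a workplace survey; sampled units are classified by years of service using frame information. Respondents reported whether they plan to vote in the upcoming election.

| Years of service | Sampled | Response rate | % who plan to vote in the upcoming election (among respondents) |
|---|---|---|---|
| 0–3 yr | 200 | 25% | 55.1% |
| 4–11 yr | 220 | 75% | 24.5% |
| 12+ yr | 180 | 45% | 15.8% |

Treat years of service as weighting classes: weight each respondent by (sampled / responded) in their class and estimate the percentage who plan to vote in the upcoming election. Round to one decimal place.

32.1%

Inverse-response-rate weighting restores each class to its sampled count, so class totals weight by n_sampled:
  0–3 yr: 200 × 55.1 = 11,020
  4–11 yr: 220 × 24.5 = 5390
  12+ yr: 180 × 15.8 = 2844
Adjusted estimate = 19,254 / 600 = 32.09 → 32.1%.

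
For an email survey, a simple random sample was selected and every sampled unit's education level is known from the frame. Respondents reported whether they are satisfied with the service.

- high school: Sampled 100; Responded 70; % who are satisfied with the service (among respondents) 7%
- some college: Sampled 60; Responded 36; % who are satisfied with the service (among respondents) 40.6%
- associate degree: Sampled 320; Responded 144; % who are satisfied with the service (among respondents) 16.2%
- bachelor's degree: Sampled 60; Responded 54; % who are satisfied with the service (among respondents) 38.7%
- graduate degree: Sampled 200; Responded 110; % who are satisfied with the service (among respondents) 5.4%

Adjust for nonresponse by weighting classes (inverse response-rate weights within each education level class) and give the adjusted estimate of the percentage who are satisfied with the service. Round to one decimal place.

Class response rates: high school 70/100 = 70%, some college 36/60 = 60%, associate degree 144/320 = 45%, bachelor's degree 54/60 = 90%, graduate degree 110/200 = 55%.
With weight = n_sampled/n_responded per class, the weighted class total is n_sampled:
  high school: 100 × 7 = 700
  some college: 60 × 40.6 = 2436
  associate degree: 320 × 16.2 = 5184
  bachelor's degree: 60 × 38.7 = 2322
  graduate degree: 200 × 5.4 = 1080
Adjusted estimate = 11,722 / 740 = 15.8405 → 15.8%.

15.8%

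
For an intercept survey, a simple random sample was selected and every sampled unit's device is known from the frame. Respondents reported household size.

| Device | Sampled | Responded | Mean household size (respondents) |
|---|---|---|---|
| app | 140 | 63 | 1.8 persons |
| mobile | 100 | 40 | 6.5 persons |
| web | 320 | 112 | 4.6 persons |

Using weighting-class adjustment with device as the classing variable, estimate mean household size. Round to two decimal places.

4.24

Class response rates: app 63/140 = 45%, mobile 40/100 = 40%, web 112/320 = 35%.
With weight = n_sampled/n_responded per class, the weighted class total is n_sampled:
  app: 140 × 1.8 = 252
  mobile: 100 × 6.5 = 650
  web: 320 × 4.6 = 1472
Adjusted estimate = 2374 / 560 = 4.23929 → 4.24.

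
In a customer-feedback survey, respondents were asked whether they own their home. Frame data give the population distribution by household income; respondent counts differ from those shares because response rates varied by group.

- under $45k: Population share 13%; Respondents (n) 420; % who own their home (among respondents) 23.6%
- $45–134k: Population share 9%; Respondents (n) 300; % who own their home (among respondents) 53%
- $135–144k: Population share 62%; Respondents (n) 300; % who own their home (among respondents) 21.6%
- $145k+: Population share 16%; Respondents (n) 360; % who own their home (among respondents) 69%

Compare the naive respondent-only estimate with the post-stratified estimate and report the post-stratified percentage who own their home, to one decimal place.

32.3%

Naive respondent-only estimate (weights = respondent counts):
  (420/1380)×23.6 + (300/1380)×53 + (300/1380)×21.6 + (360/1380)×69 = 41.4%
Post-stratified estimate weights by population shares:
  0.13×23.6 + 0.09×53 + 0.62×21.6 + 0.16×69 = 32.27%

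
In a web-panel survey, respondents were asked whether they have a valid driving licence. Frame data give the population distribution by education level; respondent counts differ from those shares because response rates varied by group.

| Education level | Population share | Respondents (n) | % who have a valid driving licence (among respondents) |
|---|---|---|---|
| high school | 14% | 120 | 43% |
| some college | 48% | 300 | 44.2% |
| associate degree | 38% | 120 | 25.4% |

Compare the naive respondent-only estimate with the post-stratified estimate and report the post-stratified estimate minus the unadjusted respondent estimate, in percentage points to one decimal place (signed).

-2.9 percentage points

Without adjustment, the pooled respondent share is:
  (120/540)×43 + (300/540)×44.2 + (120/540)×25.4 = 39.7556%
Post-stratifying to population shares instead:
  0.14×43 + 0.48×44.2 + 0.38×25.4 = 36.888%
Difference = 36.888 − 39.7556 = -2.8676 pp.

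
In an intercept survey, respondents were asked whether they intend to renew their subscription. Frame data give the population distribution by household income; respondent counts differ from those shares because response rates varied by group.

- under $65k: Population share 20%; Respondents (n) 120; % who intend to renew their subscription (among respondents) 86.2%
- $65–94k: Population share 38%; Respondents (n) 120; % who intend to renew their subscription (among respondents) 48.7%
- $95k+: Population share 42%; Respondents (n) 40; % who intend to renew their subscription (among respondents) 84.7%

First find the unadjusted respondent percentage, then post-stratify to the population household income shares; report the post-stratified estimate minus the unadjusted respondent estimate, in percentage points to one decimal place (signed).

Without adjustment, the pooled respondent share is:
  (120/280)×86.2 + (120/280)×48.7 + (40/280)×84.7 = 69.9143%
Reweighting by population household income shares:
  0.2×86.2 + 0.38×48.7 + 0.42×84.7 = 71.32%
Difference = 71.32 − 69.9143 = 1.4057 pp.

+1.4 percentage points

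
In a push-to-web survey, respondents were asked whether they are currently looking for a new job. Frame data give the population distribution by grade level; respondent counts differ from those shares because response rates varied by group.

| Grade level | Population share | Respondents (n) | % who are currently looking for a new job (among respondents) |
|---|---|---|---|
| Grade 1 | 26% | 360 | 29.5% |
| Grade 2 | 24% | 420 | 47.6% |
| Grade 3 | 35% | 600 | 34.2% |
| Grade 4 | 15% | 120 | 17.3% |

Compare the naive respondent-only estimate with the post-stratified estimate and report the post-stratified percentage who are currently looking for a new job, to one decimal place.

33.7%

Unadjusted (pooled respondent) estimate weights by respondent counts:
  (360/1500)×29.5 + (420/1500)×47.6 + (600/1500)×34.2 + (120/1500)×17.3 = 35.472%
Post-stratifying to population shares instead:
  0.26×29.5 + 0.24×47.6 + 0.35×34.2 + 0.15×17.3 = 33.659%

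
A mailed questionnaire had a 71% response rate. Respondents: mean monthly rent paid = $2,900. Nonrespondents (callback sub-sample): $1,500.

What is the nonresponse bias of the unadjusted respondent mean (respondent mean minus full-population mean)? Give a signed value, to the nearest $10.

Nonresponse fraction = 1 − 0.71 = 0.29.
Bias = (nonresponse fraction) × (respondent mean − nonrespondent mean)
     = 0.29 × (2900 − 1500) = 0.29 × 1400 = 406.

+$410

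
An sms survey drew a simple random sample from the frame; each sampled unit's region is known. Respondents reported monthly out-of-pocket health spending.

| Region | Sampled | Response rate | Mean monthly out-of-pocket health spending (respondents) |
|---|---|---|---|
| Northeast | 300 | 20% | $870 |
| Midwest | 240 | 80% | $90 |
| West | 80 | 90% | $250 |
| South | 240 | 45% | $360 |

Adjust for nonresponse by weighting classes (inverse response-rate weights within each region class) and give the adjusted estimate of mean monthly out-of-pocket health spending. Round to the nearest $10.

Weighting each respondent by the inverse class response rate inflates each class back to its sampled size, so the class weight is n_sampled:
  Northeast: 300 × 870 = 261,000
  Midwest: 240 × 90 = 21,600
  West: 80 × 250 = 20,000
  South: 240 × 360 = 86,400
Adjusted estimate = 389,000 / 860 = 452.326 → $450.

$450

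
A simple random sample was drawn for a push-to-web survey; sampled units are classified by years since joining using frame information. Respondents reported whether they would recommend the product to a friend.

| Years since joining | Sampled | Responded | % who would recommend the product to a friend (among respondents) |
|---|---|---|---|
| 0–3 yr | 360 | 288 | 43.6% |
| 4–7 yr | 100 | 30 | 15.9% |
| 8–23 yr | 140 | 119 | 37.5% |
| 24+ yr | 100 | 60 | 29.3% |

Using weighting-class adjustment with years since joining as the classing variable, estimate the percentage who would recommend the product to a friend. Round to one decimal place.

36.4%

Response rates by class: 0–3 yr 288/360 = 80%, 4–7 yr 30/100 = 30%, 8–23 yr 119/140 = 85%, 24+ yr 60/100 = 60%.
Inverse-response-rate weighting restores each class to its sampled count, so class totals weight by n_sampled:
  0–3 yr: 360 × 43.6 = 15,696
  4–7 yr: 100 × 15.9 = 1590
  8–23 yr: 140 × 37.5 = 5250
  24+ yr: 100 × 29.3 = 2930
Adjusted estimate = 25,466 / 700 = 36.38 → 36.4%.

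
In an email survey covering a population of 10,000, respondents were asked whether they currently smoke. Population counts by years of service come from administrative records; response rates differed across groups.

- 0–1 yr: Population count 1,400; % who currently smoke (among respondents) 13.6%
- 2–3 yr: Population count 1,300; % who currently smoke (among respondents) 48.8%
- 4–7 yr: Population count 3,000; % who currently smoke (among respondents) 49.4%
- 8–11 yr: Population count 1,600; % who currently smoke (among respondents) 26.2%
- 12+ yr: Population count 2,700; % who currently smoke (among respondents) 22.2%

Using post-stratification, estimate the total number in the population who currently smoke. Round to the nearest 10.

Each cell contributes its population count × the respondent rate:
  0–1 yr: 1,400 × 13.6% = 190.4
  2–3 yr: 1,300 × 48.8% = 634.4
  4–7 yr: 3,000 × 49.4% = 1482
  8–11 yr: 1,600 × 26.2% = 419.2
  12+ yr: 2,700 × 22.2% = 599.4
Estimated total = 3325.4 → 3,330.

3,330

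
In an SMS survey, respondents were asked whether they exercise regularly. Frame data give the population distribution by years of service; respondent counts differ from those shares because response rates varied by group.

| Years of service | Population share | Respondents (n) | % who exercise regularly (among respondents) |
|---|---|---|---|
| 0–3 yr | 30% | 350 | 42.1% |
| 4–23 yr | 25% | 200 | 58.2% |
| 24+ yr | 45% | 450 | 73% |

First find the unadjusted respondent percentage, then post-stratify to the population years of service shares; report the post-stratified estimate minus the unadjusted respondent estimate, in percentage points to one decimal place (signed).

Without adjustment, the pooled respondent share is:
  (350/1000)×42.1 + (200/1000)×58.2 + (450/1000)×73 = 59.225%
Post-stratified estimate weights by population shares:
  0.3×42.1 + 0.25×58.2 + 0.45×73 = 60.03%
Difference = 60.03 − 59.225 = 0.805 pp.

+0.8 percentage points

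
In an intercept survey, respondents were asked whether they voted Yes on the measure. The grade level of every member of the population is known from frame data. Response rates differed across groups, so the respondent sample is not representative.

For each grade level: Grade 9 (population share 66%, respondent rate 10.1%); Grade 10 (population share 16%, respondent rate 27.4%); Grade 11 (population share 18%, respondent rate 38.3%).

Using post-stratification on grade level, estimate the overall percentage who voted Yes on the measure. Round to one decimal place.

17.9%

Post-stratification weights by population share, not respondent share:
  Grade 9: 0.66 × 10.1 = 6.666
  Grade 10: 0.16 × 27.4 = 4.384
  Grade 11: 0.18 × 38.3 = 6.894
Post-stratified estimate = 17.944 → 17.9%.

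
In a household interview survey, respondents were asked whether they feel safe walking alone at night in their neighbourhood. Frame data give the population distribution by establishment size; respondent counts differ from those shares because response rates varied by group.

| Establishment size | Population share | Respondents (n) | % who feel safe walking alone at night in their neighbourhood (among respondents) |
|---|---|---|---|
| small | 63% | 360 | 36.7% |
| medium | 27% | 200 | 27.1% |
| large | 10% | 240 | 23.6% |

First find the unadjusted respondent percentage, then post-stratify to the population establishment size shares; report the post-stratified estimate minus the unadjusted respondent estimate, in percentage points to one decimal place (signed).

Without adjustment, the pooled respondent share is:
  (360/800)×36.7 + (200/800)×27.1 + (240/800)×23.6 = 30.37%
Post-stratifying to population shares instead:
  0.63×36.7 + 0.27×27.1 + 0.1×23.6 = 32.798%
Difference = 32.798 − 30.37 = 2.428 pp.

+2.4 percentage points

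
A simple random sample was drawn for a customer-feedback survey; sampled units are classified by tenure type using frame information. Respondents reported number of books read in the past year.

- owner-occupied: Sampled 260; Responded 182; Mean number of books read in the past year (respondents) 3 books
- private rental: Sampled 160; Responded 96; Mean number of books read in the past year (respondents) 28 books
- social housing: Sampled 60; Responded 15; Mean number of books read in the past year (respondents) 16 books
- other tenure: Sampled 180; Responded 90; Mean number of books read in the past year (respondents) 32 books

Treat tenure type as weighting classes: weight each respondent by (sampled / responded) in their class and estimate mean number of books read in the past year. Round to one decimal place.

18.2

Response rates by class: owner-occupied 182/260 = 70%, private rental 96/160 = 60%, social housing 15/60 = 25%, other tenure 90/180 = 50%.
Inverse-response-rate weighting restores each class to its sampled count, so class totals weight by n_sampled:
  owner-occupied: 260 × 3 = 780
  private rental: 160 × 28 = 4480
  social housing: 60 × 16 = 960
  other tenure: 180 × 32 = 5760
Adjusted estimate = 11,980 / 660 = 18.1515 → 18.2.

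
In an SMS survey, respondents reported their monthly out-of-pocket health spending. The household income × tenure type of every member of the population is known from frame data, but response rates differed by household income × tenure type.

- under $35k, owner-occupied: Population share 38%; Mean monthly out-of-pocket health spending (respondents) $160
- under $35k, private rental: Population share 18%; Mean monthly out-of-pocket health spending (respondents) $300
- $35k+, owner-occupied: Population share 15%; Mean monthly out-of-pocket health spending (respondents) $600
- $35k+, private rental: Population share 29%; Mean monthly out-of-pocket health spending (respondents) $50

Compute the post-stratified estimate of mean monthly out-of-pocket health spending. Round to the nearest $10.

$220

Post-stratification weights by population share, not respondent share:
  under $35k, owner-occupied: 0.38 × 160 = 60.8
  under $35k, private rental: 0.18 × 300 = 54
  $35k+, owner-occupied: 0.15 × 600 = 90
  $35k+, private rental: 0.29 × 50 = 14.5
Post-stratified estimate = 219.3 → $220.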